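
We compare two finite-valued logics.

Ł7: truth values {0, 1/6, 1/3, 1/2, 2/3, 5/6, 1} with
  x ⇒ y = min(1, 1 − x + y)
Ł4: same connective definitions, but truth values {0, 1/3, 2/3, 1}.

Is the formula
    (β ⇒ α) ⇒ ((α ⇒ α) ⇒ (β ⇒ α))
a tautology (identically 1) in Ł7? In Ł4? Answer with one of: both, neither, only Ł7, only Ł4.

In Ł7: every assignment gives 1 — tautology.
In Ł4: every assignment gives 1 — tautology.

both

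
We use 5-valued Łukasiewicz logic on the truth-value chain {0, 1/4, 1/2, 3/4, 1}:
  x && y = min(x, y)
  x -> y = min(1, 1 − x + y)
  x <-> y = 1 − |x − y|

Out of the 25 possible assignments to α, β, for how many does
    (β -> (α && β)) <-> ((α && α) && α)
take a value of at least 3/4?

value 1: 9 assignments (counts)
value 3/4: 7 assignments (counts)
value 1/2: 5 assignments
value 1/4: 3 assignments
value 0: 1 assignment
So 16 of the 25 assignments meet the threshold.

16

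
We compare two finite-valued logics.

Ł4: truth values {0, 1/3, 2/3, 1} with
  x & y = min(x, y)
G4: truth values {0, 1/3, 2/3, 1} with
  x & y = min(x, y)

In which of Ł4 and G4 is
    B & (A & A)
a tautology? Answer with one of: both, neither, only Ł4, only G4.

neither

In Ł4: at A = 0, B = 0 the value is 0 — not a tautology.
In G4: at A = 0, B = 0 the value is 0 — not a tautology.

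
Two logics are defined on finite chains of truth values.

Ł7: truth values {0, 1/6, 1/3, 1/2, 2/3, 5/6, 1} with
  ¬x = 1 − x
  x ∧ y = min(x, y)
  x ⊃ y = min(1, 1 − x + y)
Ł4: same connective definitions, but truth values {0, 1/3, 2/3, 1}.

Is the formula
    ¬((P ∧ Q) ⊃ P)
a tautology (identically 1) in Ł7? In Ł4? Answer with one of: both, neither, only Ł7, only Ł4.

In Ł7: at P = 0, Q = 0 the value is 0 — not a tautology.
In Ł4: at P = 0, Q = 0 the value is 0 — not a tautology.

neither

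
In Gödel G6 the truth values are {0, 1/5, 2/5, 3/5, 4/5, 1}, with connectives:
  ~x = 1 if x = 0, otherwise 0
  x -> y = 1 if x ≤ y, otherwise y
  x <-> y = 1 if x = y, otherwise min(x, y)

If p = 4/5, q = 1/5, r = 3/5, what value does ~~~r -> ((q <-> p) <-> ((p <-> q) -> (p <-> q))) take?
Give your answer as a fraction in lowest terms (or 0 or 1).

~r = ~3/5 = 0
~~r = ~0 = 1
~~~r = ~1 = 0
q <-> p = 1/5 <-> 4/5 = 1/5
p <-> q = 4/5 <-> 1/5 = 1/5
p <-> q = 4/5 <-> 1/5 = 1/5
(p <-> q) -> (p <-> q) = 1/5 -> 1/5 = 1
(q <-> p) <-> ((p <-> q) -> (p <-> q)) = 1/5 <-> 1 = 1/5
~~~r -> ((q <-> p) <-> ((p <-> q) -> (p <-> q))) = 0 -> 1/5 = 1

1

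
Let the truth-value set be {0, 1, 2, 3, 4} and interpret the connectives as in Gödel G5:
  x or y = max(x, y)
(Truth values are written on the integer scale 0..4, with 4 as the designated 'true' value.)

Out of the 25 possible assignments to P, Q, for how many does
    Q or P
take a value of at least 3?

16

value 4: 9 assignments (counts)
value 3: 7 assignments (counts)
value 2: 5 assignments
value 1: 3 assignments
value 0: 1 assignment
So 16 of the 25 assignments meet the threshold.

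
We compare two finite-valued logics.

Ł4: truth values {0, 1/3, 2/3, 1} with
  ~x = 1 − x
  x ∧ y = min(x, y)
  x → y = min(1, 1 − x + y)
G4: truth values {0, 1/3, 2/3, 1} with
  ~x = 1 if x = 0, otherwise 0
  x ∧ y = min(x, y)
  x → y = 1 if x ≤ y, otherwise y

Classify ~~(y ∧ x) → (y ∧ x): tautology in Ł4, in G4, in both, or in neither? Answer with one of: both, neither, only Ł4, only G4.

only Ł4

In Ł4: every assignment gives 1 — tautology.
In G4: at x = 1/3, y = 1/3 the value is 1/3 — not a tautology.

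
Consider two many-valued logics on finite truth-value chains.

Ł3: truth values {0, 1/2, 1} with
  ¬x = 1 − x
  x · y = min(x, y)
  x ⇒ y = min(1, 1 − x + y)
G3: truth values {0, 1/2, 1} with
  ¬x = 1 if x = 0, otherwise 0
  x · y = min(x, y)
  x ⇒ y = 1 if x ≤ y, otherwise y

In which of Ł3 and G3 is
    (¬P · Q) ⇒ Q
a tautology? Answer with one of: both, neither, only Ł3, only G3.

both

In Ł3: every assignment gives 1 — tautology.
In G3: every assignment gives 1 — tautology.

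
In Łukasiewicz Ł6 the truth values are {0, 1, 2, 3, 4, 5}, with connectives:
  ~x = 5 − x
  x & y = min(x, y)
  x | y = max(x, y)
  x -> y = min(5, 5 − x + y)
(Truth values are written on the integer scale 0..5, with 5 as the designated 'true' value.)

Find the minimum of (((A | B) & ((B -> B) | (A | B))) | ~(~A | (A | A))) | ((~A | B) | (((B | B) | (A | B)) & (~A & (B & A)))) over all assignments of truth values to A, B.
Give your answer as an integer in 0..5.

Take A = 2, B = 0:
A | B = 2 | 0 = 2
B -> B = 0 -> 0 = 5
A | B = 2 | 0 = 2
(B -> B) | (A | B) = 5 | 2 = 5
(A | B) & ((B -> B) | (A | B)) = 2 & 5 = 2
~A = ~2 = 3
A | A = 2 | 2 = 2
~A | (A | A) = 3 | 2 = 3
~(~A | (A | A)) = ~3 = 2
((A | B) & ((B -> B) | (A | B))) | ~(~A | (A | A)) = 2 | 2 = 2
~A = ~2 = 3
~A | B = 3 | 0 = 3
B | B = 0 | 0 = 0
A | B = 2 | 0 = 2
(B | B) | (A | B) = 0 | 2 = 2
~A = ~2 = 3
B & A = 0 & 2 = 0
~A & (B & A) = 3 & 0 = 0
((B | B) | (A | B)) & (~A & (B & A)) = 2 & 0 = 0
(~A | B) | (((B | B) | (A | B)) & (~A & (B & A))) = 3 | 0 = 3
(((A | B) & ((B -> B) | (A | B))) | ~(~A | (A | A))) | ((~A | B) | (((B | B) | (A | B)) & (~A & (B & A)))) = 2 | 3 = 3
No assignment yields a value below 3, so this is the minimum.

3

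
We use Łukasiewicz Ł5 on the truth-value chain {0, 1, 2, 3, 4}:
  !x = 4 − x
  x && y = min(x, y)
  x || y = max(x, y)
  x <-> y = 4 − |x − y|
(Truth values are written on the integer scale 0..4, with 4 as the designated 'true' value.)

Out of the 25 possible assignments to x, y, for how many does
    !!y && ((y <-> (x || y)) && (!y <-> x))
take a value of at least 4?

1

value 4: 1 assignment (counts)
value 3: 4 assignments
value 2: 7 assignments
value 1: 7 assignments
value 0: 6 assignments
So 1 of the 25 assignments meets the threshold.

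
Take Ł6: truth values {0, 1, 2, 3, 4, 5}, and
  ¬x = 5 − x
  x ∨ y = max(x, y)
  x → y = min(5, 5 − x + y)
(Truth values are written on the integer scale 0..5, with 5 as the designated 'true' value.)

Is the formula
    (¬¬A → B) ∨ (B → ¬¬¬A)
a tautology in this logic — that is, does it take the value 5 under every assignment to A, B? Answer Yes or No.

Counterexample: take A = 4, B = 2.
¬A = ¬4 = 1
¬¬A = ¬1 = 4
¬¬A → B = 4 → 2 = 3
¬A = ¬4 = 1
¬¬A = ¬1 = 4
¬¬¬A = ¬4 = 1
B → ¬¬¬A = 2 → 1 = 4
(¬¬A → B) ∨ (B → ¬¬¬A) = 3 ∨ 4 = 4
This gives 4 ≠ 5.

No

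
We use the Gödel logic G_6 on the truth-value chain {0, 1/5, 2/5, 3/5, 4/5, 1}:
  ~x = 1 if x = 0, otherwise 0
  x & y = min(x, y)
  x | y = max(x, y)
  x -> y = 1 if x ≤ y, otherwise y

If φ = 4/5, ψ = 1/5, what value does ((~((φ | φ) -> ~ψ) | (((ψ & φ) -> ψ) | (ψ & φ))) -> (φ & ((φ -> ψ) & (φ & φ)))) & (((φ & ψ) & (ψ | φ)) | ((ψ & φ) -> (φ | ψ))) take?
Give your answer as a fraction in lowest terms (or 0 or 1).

φ | φ = 4/5 | 4/5 = 4/5
~ψ = ~1/5 = 0
(φ | φ) -> ~ψ = 4/5 -> 0 = 0
~((φ | φ) -> ~ψ) = ~0 = 1
ψ & φ = 1/5 & 4/5 = 1/5
(ψ & φ) -> ψ = 1/5 -> 1/5 = 1
ψ & φ = 1/5 & 4/5 = 1/5
((ψ & φ) -> ψ) | (ψ & φ) = 1 | 1/5 = 1
~((φ | φ) -> ~ψ) | (((ψ & φ) -> ψ) | (ψ & φ)) = 1 | 1 = 1
φ -> ψ = 4/5 -> 1/5 = 1/5
φ & φ = 4/5 & 4/5 = 4/5
(φ -> ψ) & (φ & φ) = 1/5 & 4/5 = 1/5
φ & ((φ -> ψ) & (φ & φ)) = 4/5 & 1/5 = 1/5
(~((φ | φ) -> ~ψ) | (((ψ & φ) -> ψ) | (ψ & φ))) -> (φ & ((φ -> ψ) & (φ & φ))) = 1 -> 1/5 = 1/5
φ & ψ = 4/5 & 1/5 = 1/5
ψ | φ = 1/5 | 4/5 = 4/5
(φ & ψ) & (ψ | φ) = 1/5 & 4/5 = 1/5
ψ & φ = 1/5 & 4/5 = 1/5
φ | ψ = 4/5 | 1/5 = 4/5
(ψ & φ) -> (φ | ψ) = 1/5 -> 4/5 = 1
((φ & ψ) & (ψ | φ)) | ((ψ & φ) -> (φ | ψ)) = 1/5 | 1 = 1
((~((φ | φ) -> ~ψ) | (((ψ & φ) -> ψ) | (ψ & φ))) -> (φ & ((φ -> ψ) & (φ & φ)))) & (((φ & ψ) & (ψ | φ)) | ((ψ & φ) -> (φ | ψ))) = 1/5 & 1 = 1/5

1/5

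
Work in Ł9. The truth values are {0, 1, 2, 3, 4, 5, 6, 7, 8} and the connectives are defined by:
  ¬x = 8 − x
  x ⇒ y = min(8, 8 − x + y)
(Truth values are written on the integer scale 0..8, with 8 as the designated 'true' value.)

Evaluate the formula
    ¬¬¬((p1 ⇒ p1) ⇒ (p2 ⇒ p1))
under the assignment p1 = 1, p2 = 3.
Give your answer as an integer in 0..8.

p1 ⇒ p1 = 1 ⇒ 1 = 8
p2 ⇒ p1 = 3 ⇒ 1 = 6
(p1 ⇒ p1) ⇒ (p2 ⇒ p1) = 8 ⇒ 6 = 6
¬((p1 ⇒ p1) ⇒ (p2 ⇒ p1)) = ¬6 = 2
¬¬((p1 ⇒ p1) ⇒ (p2 ⇒ p1)) = ¬2 = 6
¬¬¬((p1 ⇒ p1) ⇒ (p2 ⇒ p1)) = ¬6 = 2

2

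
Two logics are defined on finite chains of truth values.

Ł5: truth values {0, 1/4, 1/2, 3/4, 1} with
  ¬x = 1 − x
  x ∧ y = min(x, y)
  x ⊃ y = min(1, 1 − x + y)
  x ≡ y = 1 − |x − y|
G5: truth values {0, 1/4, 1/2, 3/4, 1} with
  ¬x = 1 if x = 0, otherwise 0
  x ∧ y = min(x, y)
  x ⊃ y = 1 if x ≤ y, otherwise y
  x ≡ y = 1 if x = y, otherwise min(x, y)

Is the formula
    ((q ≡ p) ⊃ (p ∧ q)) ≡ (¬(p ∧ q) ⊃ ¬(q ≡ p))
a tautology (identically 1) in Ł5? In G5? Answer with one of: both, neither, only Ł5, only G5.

In Ł5: every assignment gives 1 — tautology.
In G5: at p = 1/4, q = 1/4 the value is 1/4 — not a tautology.

only Ł5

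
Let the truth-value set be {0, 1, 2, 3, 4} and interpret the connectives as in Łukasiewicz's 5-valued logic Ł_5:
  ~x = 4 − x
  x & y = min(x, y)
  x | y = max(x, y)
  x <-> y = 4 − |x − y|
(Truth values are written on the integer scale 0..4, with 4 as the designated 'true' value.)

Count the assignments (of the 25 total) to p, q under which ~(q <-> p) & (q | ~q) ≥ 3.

value 4: 2 assignments (counts)
value 3: 4 assignments (counts)
value 2: 6 assignments
value 1: 8 assignments
value 0: 5 assignments
So 6 of the 25 assignments meet the threshold.

6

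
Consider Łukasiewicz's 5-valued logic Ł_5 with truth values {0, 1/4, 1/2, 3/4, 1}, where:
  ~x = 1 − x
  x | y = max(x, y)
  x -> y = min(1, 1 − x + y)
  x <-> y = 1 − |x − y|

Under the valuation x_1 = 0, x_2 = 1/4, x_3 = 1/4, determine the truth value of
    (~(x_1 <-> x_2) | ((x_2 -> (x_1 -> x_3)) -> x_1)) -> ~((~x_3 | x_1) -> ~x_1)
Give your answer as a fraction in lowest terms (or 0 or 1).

3/4

x_1 <-> x_2 = 0 <-> 1/4 = 3/4
~(x_1 <-> x_2) = ~3/4 = 1/4
x_1 -> x_3 = 0 -> 1/4 = 1
x_2 -> (x_1 -> x_3) = 1/4 -> 1 = 1
(x_2 -> (x_1 -> x_3)) -> x_1 = 1 -> 0 = 0
~(x_1 <-> x_2) | ((x_2 -> (x_1 -> x_3)) -> x_1) = 1/4 | 0 = 1/4
~x_3 = ~1/4 = 3/4
~x_3 | x_1 = 3/4 | 0 = 3/4
~x_1 = ~0 = 1
(~x_3 | x_1) -> ~x_1 = 3/4 -> 1 = 1
~((~x_3 | x_1) -> ~x_1) = ~1 = 0
(~(x_1 <-> x_2) | ((x_2 -> (x_1 -> x_3)) -> x_1)) -> ~((~x_3 | x_1) -> ~x_1) = 1/4 -> 0 = 3/4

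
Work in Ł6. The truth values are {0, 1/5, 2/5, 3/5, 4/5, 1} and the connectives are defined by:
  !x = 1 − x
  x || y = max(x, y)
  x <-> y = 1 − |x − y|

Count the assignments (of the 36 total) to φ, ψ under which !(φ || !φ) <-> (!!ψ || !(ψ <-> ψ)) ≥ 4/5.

16

value 1: 6 assignments (counts)
value 4/5: 10 assignments (counts)
value 3/5: 8 assignments
value 2/5: 6 assignments
value 1/5: 4 assignments
value 0: 2 assignments
So 16 of the 36 assignments meet the threshold.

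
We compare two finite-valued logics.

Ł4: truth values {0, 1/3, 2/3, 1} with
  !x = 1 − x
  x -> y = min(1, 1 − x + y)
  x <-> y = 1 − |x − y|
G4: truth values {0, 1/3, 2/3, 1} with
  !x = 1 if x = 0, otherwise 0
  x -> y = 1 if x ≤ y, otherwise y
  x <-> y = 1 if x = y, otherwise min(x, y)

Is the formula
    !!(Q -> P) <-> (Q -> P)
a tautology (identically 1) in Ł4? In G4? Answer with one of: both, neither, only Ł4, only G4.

In Ł4: every assignment gives 1 — tautology.
In G4: at P = 1/3, Q = 2/3 the value is 1/3 — not a tautology.

only Ł4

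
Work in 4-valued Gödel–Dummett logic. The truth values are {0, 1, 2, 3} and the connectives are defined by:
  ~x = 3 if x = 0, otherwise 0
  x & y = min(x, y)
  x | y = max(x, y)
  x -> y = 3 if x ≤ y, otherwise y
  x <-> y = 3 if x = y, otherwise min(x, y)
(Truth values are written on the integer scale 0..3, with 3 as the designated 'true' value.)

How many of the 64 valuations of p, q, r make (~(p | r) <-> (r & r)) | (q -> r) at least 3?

value 3: 49 assignments (counts)
value 2: 4 assignments
value 1: 8 assignments
value 0: 3 assignments
So 49 of the 64 assignments meet the threshold.

49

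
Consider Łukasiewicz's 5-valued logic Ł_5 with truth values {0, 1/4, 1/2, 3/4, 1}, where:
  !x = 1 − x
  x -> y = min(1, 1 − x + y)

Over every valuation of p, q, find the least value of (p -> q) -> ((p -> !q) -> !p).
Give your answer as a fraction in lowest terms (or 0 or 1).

Take p = 1/2, q = 1/2:
p -> q = 1/2 -> 1/2 = 1
!q = !1/2 = 1/2
p -> !q = 1/2 -> 1/2 = 1
!p = !1/2 = 1/2
(p -> !q) -> !p = 1 -> 1/2 = 1/2
(p -> q) -> ((p -> !q) -> !p) = 1 -> 1/2 = 1/2
No assignment yields a value below 1/2, so this is the minimum.

1/2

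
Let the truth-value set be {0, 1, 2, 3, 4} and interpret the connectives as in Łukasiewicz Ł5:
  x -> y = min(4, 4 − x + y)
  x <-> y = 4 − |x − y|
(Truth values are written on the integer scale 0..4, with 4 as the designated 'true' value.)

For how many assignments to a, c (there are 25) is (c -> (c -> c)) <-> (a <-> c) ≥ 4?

value 4: 5 assignments (counts)
value 3: 8 assignments
value 2: 6 assignments
value 1: 4 assignments
value 0: 2 assignments
So 5 of the 25 assignments meet the threshold.

5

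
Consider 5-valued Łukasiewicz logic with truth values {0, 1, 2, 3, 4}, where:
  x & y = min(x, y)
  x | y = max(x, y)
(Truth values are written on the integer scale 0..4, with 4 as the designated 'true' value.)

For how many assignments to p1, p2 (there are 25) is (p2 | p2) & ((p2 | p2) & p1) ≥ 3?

value 4: 1 assignment (counts)
value 3: 3 assignments (counts)
value 2: 5 assignments
value 1: 7 assignments
value 0: 9 assignments
So 4 of the 25 assignments meet the threshold.

4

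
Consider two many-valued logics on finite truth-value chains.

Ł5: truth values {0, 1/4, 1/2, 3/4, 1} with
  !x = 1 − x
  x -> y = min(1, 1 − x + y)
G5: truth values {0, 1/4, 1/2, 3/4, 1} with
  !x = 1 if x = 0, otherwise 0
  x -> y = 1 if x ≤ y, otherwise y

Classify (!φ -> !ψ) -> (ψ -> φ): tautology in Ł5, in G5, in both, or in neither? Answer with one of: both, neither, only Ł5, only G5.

only Ł5

In Ł5: every assignment gives 1 — tautology.
In G5: at φ = 1/4, ψ = 1/2 the value is 1/4 — not a tautology.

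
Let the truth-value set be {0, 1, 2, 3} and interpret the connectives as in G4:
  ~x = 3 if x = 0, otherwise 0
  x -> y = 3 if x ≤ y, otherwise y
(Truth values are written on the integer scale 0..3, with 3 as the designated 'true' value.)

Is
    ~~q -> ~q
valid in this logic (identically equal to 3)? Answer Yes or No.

Counterexample: take q = 1.
~q = ~1 = 0
~~q = ~0 = 3
~q = ~1 = 0
~~q -> ~q = 3 -> 0 = 0
This gives 0 ≠ 3.

No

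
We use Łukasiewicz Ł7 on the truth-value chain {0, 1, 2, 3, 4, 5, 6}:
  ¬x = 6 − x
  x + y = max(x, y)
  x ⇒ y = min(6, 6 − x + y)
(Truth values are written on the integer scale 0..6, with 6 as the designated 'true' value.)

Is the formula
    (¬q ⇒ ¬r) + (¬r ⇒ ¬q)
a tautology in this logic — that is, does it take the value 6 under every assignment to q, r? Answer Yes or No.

Yes

At q = 4, r = 2, for instance:
¬q = ¬4 = 2
¬r = ¬2 = 4
¬q ⇒ ¬r = 2 ⇒ 4 = 6
¬r ⇒ ¬q = 4 ⇒ 2 = 4
(¬q ⇒ ¬r) + (¬r ⇒ ¬q) = 6 + 4 = 6
and checking the remaining 48 assignments likewise gives ≥ 6 in every case.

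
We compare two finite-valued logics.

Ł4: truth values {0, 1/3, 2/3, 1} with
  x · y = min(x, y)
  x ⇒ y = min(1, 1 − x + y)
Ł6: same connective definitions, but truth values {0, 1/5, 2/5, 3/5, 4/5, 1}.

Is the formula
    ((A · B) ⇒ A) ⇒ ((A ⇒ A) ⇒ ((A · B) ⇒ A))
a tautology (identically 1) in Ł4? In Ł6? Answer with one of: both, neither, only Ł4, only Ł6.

In Ł4: every assignment gives 1 — tautology.
In Ł6: every assignment gives 1 — tautology.

both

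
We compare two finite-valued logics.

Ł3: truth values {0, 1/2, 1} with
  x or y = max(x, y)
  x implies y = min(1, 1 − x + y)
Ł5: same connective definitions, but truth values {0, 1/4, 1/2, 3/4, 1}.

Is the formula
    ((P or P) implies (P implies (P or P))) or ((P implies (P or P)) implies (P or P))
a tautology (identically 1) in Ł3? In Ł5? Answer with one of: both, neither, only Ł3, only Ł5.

both

In Ł3: every assignment gives 1 — tautology.
In Ł5: every assignment gives 1 — tautology.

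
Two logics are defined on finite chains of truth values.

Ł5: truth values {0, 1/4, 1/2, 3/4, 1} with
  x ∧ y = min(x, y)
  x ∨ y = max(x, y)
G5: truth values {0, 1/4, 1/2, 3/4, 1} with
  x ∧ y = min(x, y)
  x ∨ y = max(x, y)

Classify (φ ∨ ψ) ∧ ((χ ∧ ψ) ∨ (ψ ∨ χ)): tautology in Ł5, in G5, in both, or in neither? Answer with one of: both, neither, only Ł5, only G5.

neither

In Ł5: at φ = 0, ψ = 0, χ = 0 the value is 0 — not a tautology.
In G5: at φ = 0, ψ = 0, χ = 0 the value is 0 — not a tautology.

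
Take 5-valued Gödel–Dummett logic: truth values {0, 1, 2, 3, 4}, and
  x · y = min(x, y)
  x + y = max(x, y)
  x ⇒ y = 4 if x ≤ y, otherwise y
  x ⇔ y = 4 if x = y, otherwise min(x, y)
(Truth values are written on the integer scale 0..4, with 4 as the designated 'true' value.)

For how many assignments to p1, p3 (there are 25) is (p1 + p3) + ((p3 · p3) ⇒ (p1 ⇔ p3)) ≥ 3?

value 4: 19 assignments (counts)
value 3: 3 assignments (counts)
value 2: 2 assignments
value 1: 1 assignment
So 22 of the 25 assignments meet the threshold.

22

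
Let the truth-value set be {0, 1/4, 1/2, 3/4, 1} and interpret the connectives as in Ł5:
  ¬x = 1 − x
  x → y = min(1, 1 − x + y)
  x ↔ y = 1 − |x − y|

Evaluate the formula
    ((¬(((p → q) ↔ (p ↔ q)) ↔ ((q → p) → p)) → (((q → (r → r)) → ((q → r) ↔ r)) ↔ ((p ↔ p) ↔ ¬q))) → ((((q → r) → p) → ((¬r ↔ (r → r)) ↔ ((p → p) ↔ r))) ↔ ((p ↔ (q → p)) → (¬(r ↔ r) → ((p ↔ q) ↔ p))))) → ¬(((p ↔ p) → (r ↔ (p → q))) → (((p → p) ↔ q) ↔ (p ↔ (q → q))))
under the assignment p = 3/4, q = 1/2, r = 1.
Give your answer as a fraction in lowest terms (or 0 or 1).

p → q = 3/4 → 1/2 = 3/4
p ↔ q = 3/4 ↔ 1/2 = 3/4
(p → q) ↔ (p ↔ q) = 3/4 ↔ 3/4 = 1
q → p = 1/2 → 3/4 = 1
(q → p) → p = 1 → 3/4 = 3/4
((p → q) ↔ (p ↔ q)) ↔ ((q → p) → p) = 1 ↔ 3/4 = 3/4
¬(((p → q) ↔ (p ↔ q)) ↔ ((q → p) → p)) = ¬3/4 = 1/4
r → r = 1 → 1 = 1
q → (r → r) = 1/2 → 1 = 1
q → r = 1/2 → 1 = 1
(q → r) ↔ r = 1 ↔ 1 = 1
(q → (r → r)) → ((q → r) ↔ r) = 1 → 1 = 1
p ↔ p = 3/4 ↔ 3/4 = 1
¬q = ¬1/2 = 1/2
(p ↔ p) ↔ ¬q = 1 ↔ 1/2 = 1/2
((q → (r → r)) → ((q → r) ↔ r)) ↔ ((p ↔ p) ↔ ¬q) = 1 ↔ 1/2 = 1/2
¬(((p → q) ↔ (p ↔ q)) ↔ ((q → p) → p)) → (((q → (r → r)) → ((q → r) ↔ r)) ↔ ((p ↔ p) ↔ ¬q)) = 1/4 → 1/2 = 1
q → r = 1/2 → 1 = 1
(q → r) → p = 1 → 3/4 = 3/4
¬r = ¬1 = 0
r → r = 1 → 1 = 1
¬r ↔ (r → r) = 0 ↔ 1 = 0
p → p = 3/4 → 3/4 = 1
(p → p) ↔ r = 1 ↔ 1 = 1
(¬r ↔ (r → r)) ↔ ((p → p) ↔ r) = 0 ↔ 1 = 0
((q → r) → p) → ((¬r ↔ (r → r)) ↔ ((p → p) ↔ r)) = 3/4 → 0 = 1/4
q → p = 1/2 → 3/4 = 1
p ↔ (q → p) = 3/4 ↔ 1 = 3/4
r ↔ r = 1 ↔ 1 = 1
¬(r ↔ r) = ¬1 = 0
p ↔ q = 3/4 ↔ 1/2 = 3/4
(p ↔ q) ↔ p = 3/4 ↔ 3/4 = 1
¬(r ↔ r) → ((p ↔ q) ↔ p) = 0 → 1 = 1
(p ↔ (q → p)) → (¬(r ↔ r) → ((p ↔ q) ↔ p)) = 3/4 → 1 = 1
(((q → r) → p) → ((¬r ↔ (r → r)) ↔ ((p → p) ↔ r))) ↔ ((p ↔ (q → p)) → (¬(r ↔ r) → ((p ↔ q) ↔ p))) = 1/4 ↔ 1 = 1/4
(¬(((p → q) ↔ (p ↔ q)) ↔ ((q → p) → p)) → (((q → (r → r)) → ((q → r) ↔ r)) ↔ ((p ↔ p) ↔ ¬q))) → ((((q → r) → p) → ((¬r ↔ (r → r)) ↔ ((p → p) ↔ r))) ↔ ((p ↔ (q → p)) → (¬(r ↔ r) → ((p ↔ q) ↔ p)))) = 1 → 1/4 = 1/4
p ↔ p = 3/4 ↔ 3/4 = 1
p → q = 3/4 → 1/2 = 3/4
r ↔ (p → q) = 1 ↔ 3/4 = 3/4
(p ↔ p) → (r ↔ (p → q)) = 1 → 3/4 = 3/4
p → p = 3/4 → 3/4 = 1
(p → p) ↔ q = 1 ↔ 1/2 = 1/2
q → q = 1/2 → 1/2 = 1
p ↔ (q → q) = 3/4 ↔ 1 = 3/4
((p → p) ↔ q) ↔ (p ↔ (q → q)) = 1/2 ↔ 3/4 = 3/4
((p ↔ p) → (r ↔ (p → q))) → (((p → p) ↔ q) ↔ (p ↔ (q → q))) = 3/4 → 3/4 = 1
¬(((p ↔ p) → (r ↔ (p → q))) → (((p → p) ↔ q) ↔ (p ↔ (q → q)))) = ¬1 = 0
((¬(((p → q) ↔ (p ↔ q)) ↔ ((q → p) → p)) → (((q → (r → r)) → ((q → r) ↔ r)) ↔ ((p ↔ p) ↔ ¬q))) → ((((q → r) → p) → ((¬r ↔ (r → r)) ↔ ((p → p) ↔ r))) ↔ ((p ↔ (q → p)) → (¬(r ↔ r) → ((p ↔ q) ↔ p))))) → ¬(((p ↔ p) → (r ↔ (p → q))) → (((p → p) ↔ q) ↔ (p ↔ (q → q)))) = 1/4 → 0 = 3/4

3/4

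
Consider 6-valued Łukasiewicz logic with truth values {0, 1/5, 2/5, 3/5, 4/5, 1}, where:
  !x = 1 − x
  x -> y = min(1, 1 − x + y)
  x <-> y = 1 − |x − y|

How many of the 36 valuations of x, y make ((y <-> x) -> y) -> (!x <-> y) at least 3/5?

value 1: 18 assignments (counts)
value 4/5: 7 assignments (counts)
value 3/5: 6 assignments (counts)
value 2/5: 2 assignments
value 1/5: 2 assignments
value 0: 1 assignment
So 31 of the 36 assignments meet the threshold.

31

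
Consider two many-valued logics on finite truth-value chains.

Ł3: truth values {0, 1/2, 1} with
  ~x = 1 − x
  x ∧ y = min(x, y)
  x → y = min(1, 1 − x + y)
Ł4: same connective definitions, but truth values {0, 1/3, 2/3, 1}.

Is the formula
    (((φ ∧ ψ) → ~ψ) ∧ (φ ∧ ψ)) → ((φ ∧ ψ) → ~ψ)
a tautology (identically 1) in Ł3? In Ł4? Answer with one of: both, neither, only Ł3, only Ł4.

In Ł3: every assignment gives 1 — tautology.
In Ł4: every assignment gives 1 — tautology.

both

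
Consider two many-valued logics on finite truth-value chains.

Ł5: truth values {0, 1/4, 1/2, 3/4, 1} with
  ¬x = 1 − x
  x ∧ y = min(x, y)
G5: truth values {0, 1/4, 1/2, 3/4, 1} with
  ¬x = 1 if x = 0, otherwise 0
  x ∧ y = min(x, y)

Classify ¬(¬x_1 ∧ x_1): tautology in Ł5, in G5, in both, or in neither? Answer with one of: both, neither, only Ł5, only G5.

only G5

In Ł5: at x_1 = 1/4 the value is 3/4 — not a tautology.
In G5: every assignment gives 1 — tautology.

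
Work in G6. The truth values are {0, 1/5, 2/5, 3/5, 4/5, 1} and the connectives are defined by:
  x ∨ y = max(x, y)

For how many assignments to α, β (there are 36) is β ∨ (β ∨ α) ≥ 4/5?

20

value 1: 11 assignments (counts)
value 4/5: 9 assignments (counts)
value 3/5: 7 assignments
value 2/5: 5 assignments
value 1/5: 3 assignments
value 0: 1 assignment
So 20 of the 36 assignments meet the threshold.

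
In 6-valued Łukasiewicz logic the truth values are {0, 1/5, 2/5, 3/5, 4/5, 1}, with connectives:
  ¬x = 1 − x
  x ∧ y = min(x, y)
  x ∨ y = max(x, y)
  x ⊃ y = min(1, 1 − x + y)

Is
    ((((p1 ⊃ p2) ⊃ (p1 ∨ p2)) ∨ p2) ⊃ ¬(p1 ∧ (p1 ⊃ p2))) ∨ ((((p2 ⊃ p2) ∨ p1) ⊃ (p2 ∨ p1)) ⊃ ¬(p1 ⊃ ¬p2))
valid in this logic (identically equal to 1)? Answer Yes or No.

No

Counterexample: take p1 = 1/5, p2 = 1.
p1 ⊃ p2 = 1/5 ⊃ 1 = 1
p1 ∨ p2 = 1/5 ∨ 1 = 1
(p1 ⊃ p2) ⊃ (p1 ∨ p2) = 1 ⊃ 1 = 1
((p1 ⊃ p2) ⊃ (p1 ∨ p2)) ∨ p2 = 1 ∨ 1 = 1
p1 ⊃ p2 = 1/5 ⊃ 1 = 1
p1 ∧ (p1 ⊃ p2) = 1/5 ∧ 1 = 1/5
¬(p1 ∧ (p1 ⊃ p2)) = ¬1/5 = 4/5
(((p1 ⊃ p2) ⊃ (p1 ∨ p2)) ∨ p2) ⊃ ¬(p1 ∧ (p1 ⊃ p2)) = 1 ⊃ 4/5 = 4/5
p2 ⊃ p2 = 1 ⊃ 1 = 1
(p2 ⊃ p2) ∨ p1 = 1 ∨ 1/5 = 1
p2 ∨ p1 = 1 ∨ 1/5 = 1
((p2 ⊃ p2) ∨ p1) ⊃ (p2 ∨ p1) = 1 ⊃ 1 = 1
¬p2 = ¬1 = 0
p1 ⊃ ¬p2 = 1/5 ⊃ 0 = 4/5
¬(p1 ⊃ ¬p2) = ¬4/5 = 1/5
(((p2 ⊃ p2) ∨ p1) ⊃ (p2 ∨ p1)) ⊃ ¬(p1 ⊃ ¬p2) = 1 ⊃ 1/5 = 1/5
((((p1 ⊃ p2) ⊃ (p1 ∨ p2)) ∨ p2) ⊃ ¬(p1 ∧ (p1 ⊃ p2))) ∨ ((((p2 ⊃ p2) ∨ p1) ⊃ (p2 ∨ p1)) ⊃ ¬(p1 ⊃ ¬p2)) = 4/5 ∨ 1/5 = 4/5
This gives 4/5 ≠ 1.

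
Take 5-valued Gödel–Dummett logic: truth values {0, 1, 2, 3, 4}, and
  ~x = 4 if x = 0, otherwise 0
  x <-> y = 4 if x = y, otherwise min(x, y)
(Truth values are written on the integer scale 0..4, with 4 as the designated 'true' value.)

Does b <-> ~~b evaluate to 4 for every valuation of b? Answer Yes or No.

No

Counterexample: take b = 1.
~b = ~1 = 0
~~b = ~0 = 4
b <-> ~~b = 1 <-> 4 = 1
This gives 1 ≠ 4.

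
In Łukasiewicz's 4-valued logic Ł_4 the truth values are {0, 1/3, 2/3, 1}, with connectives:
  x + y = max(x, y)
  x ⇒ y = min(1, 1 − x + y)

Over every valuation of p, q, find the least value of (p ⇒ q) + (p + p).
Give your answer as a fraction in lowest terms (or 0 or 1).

Take p = 1/3, q = 0:
p ⇒ q = 1/3 ⇒ 0 = 2/3
p + p = 1/3 + 1/3 = 1/3
(p ⇒ q) + (p + p) = 2/3 + 1/3 = 2/3
No assignment yields a value below 2/3, so this is the minimum.

2/3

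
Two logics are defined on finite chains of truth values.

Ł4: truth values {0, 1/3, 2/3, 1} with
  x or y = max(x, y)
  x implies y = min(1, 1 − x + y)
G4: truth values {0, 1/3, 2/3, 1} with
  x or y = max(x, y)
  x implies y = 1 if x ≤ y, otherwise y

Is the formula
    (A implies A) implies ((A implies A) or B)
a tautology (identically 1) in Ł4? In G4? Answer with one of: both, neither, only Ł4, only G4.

In Ł4: every assignment gives 1 — tautology.
In G4: every assignment gives 1 — tautology.

both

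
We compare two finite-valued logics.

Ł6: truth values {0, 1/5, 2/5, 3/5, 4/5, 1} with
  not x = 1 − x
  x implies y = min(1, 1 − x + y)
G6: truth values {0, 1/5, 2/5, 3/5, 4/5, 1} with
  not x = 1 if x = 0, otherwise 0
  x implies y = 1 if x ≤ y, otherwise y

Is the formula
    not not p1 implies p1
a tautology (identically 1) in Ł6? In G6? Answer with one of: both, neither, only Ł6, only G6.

In Ł6: every assignment gives 1 — tautology.
In G6: at p1 = 1/5 the value is 1/5 — not a tautology.

only Ł6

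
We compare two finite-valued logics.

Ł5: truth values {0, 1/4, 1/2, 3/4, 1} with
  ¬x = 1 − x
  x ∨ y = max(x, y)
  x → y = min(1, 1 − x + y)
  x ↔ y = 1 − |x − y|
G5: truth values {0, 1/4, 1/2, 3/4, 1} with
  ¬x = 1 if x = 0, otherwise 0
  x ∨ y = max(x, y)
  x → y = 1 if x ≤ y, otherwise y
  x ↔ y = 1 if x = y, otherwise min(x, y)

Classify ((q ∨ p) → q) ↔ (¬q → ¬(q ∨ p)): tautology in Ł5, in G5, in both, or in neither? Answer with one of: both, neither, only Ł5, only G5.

only Ł5

In Ł5: every assignment gives 1 — tautology.
In G5: at p = 1/2, q = 1/4 the value is 1/4 — not a tautology.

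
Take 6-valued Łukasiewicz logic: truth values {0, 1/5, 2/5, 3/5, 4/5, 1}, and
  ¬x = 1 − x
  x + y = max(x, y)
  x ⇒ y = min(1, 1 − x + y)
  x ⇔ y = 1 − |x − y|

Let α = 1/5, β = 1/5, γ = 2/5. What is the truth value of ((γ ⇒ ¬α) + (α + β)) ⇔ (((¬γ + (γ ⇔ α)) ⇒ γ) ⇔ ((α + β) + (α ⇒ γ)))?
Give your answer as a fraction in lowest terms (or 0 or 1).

¬α = ¬1/5 = 4/5
γ ⇒ ¬α = 2/5 ⇒ 4/5 = 1
α + β = 1/5 + 1/5 = 1/5
(γ ⇒ ¬α) + (α + β) = 1 + 1/5 = 1
¬γ = ¬2/5 = 3/5
γ ⇔ α = 2/5 ⇔ 1/5 = 4/5
¬γ + (γ ⇔ α) = 3/5 + 4/5 = 4/5
(¬γ + (γ ⇔ α)) ⇒ γ = 4/5 ⇒ 2/5 = 3/5
α + β = 1/5 + 1/5 = 1/5
α ⇒ γ = 1/5 ⇒ 2/5 = 1
(α + β) + (α ⇒ γ) = 1/5 + 1 = 1
((¬γ + (γ ⇔ α)) ⇒ γ) ⇔ ((α + β) + (α ⇒ γ)) = 3/5 ⇔ 1 = 3/5
((γ ⇒ ¬α) + (α + β)) ⇔ (((¬γ + (γ ⇔ α)) ⇒ γ) ⇔ ((α + β) + (α ⇒ γ))) = 1 ⇔ 3/5 = 3/5

3/5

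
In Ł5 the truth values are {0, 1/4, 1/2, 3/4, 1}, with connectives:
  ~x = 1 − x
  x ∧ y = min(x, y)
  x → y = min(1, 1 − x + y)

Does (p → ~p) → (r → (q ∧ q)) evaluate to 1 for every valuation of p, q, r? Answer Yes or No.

No

Counterexample: take p = 0, q = 0, r = 1/4.
~p = ~0 = 1
p → ~p = 0 → 1 = 1
q ∧ q = 0 ∧ 0 = 0
r → (q ∧ q) = 1/4 → 0 = 3/4
(p → ~p) → (r → (q ∧ q)) = 1 → 3/4 = 3/4
This gives 3/4 ≠ 1.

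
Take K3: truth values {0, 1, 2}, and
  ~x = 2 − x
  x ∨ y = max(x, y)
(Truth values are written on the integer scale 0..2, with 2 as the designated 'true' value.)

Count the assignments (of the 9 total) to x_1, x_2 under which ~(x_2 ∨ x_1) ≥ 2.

1

x_1 = 0, x_2 = 0 ↦ 2  ≥
x_1 = 0, x_2 = 1 ↦ 1  <
x_1 = 0, x_2 = 2 ↦ 0  <
x_1 = 1, x_2 = 0 ↦ 1  <
x_1 = 1, x_2 = 1 ↦ 1  <
x_1 = 1, x_2 = 2 ↦ 0  <
x_1 = 2, x_2 = 0 ↦ 0  <
x_1 = 2, x_2 = 1 ↦ 0  <
x_1 = 2, x_2 = 2 ↦ 0  <
So 1 of the 9 assignments meets the threshold.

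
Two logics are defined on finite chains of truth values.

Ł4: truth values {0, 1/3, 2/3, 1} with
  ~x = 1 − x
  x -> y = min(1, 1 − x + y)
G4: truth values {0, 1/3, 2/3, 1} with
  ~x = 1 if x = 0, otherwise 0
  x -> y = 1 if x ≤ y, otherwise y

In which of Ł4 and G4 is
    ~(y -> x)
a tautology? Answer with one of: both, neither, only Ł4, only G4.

In Ł4: at x = 0, y = 0 the value is 0 — not a tautology.
In G4: at x = 0, y = 0 the value is 0 — not a tautology.

neither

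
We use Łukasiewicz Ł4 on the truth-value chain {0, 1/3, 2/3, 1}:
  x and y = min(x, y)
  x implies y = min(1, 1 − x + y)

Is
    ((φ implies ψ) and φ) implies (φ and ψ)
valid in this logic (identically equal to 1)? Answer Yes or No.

No

Counterexample: take φ = 1/3, ψ = 0.
φ implies ψ = 1/3 implies 0 = 2/3
(φ implies ψ) and φ = 2/3 and 1/3 = 1/3
φ and ψ = 1/3 and 0 = 0
((φ implies ψ) and φ) implies (φ and ψ) = 1/3 implies 0 = 2/3
This gives 2/3 ≠ 1.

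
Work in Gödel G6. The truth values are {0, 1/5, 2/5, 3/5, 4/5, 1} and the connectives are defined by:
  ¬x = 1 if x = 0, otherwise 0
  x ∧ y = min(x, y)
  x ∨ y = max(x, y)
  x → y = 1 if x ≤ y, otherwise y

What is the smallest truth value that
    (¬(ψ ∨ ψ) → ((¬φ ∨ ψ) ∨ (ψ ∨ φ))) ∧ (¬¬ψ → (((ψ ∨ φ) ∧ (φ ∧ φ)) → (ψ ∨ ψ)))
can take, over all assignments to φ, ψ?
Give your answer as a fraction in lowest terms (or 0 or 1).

1/5

Take φ = 1/5, ψ = 0:
ψ ∨ ψ = 0 ∨ 0 = 0
¬(ψ ∨ ψ) = ¬0 = 1
¬φ = ¬1/5 = 0
¬φ ∨ ψ = 0 ∨ 0 = 0
ψ ∨ φ = 0 ∨ 1/5 = 1/5
(¬φ ∨ ψ) ∨ (ψ ∨ φ) = 0 ∨ 1/5 = 1/5
¬(ψ ∨ ψ) → ((¬φ ∨ ψ) ∨ (ψ ∨ φ)) = 1 → 1/5 = 1/5
¬ψ = ¬0 = 1
¬¬ψ = ¬1 = 0
ψ ∨ φ = 0 ∨ 1/5 = 1/5
φ ∧ φ = 1/5 ∧ 1/5 = 1/5
(ψ ∨ φ) ∧ (φ ∧ φ) = 1/5 ∧ 1/5 = 1/5
ψ ∨ ψ = 0 ∨ 0 = 0
((ψ ∨ φ) ∧ (φ ∧ φ)) → (ψ ∨ ψ) = 1/5 → 0 = 0
¬¬ψ → (((ψ ∨ φ) ∧ (φ ∧ φ)) → (ψ ∨ ψ)) = 0 → 0 = 1
(¬(ψ ∨ ψ) → ((¬φ ∨ ψ) ∨ (ψ ∨ φ))) ∧ (¬¬ψ → (((ψ ∨ φ) ∧ (φ ∧ φ)) → (ψ ∨ ψ))) = 1/5 ∧ 1 = 1/5
No assignment yields a value below 1/5, so this is the minimum.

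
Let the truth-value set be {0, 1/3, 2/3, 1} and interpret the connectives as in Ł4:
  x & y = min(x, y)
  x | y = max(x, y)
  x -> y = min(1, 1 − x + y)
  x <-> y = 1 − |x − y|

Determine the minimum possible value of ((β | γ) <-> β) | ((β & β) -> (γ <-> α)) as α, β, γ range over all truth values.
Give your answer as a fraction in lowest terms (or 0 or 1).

Take α = 0, β = 1/3, γ = 1:
β | γ = 1/3 | 1 = 1
(β | γ) <-> β = 1 <-> 1/3 = 1/3
β & β = 1/3 & 1/3 = 1/3
γ <-> α = 1 <-> 0 = 0
(β & β) -> (γ <-> α) = 1/3 -> 0 = 2/3
((β | γ) <-> β) | ((β & β) -> (γ <-> α)) = 1/3 | 2/3 = 2/3
No assignment yields a value below 2/3, so this is the minimum.

2/3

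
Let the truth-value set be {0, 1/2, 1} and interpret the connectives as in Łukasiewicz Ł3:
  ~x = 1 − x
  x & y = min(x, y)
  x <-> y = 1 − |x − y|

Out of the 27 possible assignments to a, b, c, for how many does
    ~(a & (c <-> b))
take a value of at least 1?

13

value 1: 13 assignments (counts)
value 1/2: 11 assignments
value 0: 3 assignments
So 13 of the 27 assignments meet the threshold.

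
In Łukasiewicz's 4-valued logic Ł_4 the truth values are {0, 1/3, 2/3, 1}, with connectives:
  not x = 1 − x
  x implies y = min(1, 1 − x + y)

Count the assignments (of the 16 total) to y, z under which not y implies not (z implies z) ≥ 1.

4

y = 0, z = 0 ↦ 0  <
y = 0, z = 1/3 ↦ 0  <
y = 0, z = 2/3 ↦ 0  <
y = 0, z = 1 ↦ 0  <
y = 1/3, z = 0 ↦ 1/3  <
y = 1/3, z = 1/3 ↦ 1/3  <
y = 1/3, z = 2/3 ↦ 1/3  <
y = 1/3, z = 1 ↦ 1/3  <
y = 2/3, z = 0 ↦ 2/3  <
y = 2/3, z = 1/3 ↦ 2/3  <
y = 2/3, z = 2/3 ↦ 2/3  <
y = 2/3, z = 1 ↦ 2/3  <
y = 1, z = 0 ↦ 1  ≥
y = 1, z = 1/3 ↦ 1  ≥
y = 1, z = 2/3 ↦ 1  ≥
y = 1, z = 1 ↦ 1  ≥
So 4 of the 16 assignments meet the threshold.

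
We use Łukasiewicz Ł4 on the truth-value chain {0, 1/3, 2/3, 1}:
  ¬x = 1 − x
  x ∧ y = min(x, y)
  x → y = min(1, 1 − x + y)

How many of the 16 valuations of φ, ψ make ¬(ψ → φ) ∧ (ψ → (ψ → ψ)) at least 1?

1

φ = 0, ψ = 0 ↦ 0  <
φ = 0, ψ = 1/3 ↦ 1/3  <
φ = 0, ψ = 2/3 ↦ 2/3  <
φ = 0, ψ = 1 ↦ 1  ≥
φ = 1/3, ψ = 0 ↦ 0  <
φ = 1/3, ψ = 1/3 ↦ 0  <
φ = 1/3, ψ = 2/3 ↦ 1/3  <
φ = 1/3, ψ = 1 ↦ 2/3  <
φ = 2/3, ψ = 0 ↦ 0  <
φ = 2/3, ψ = 1/3 ↦ 0  <
φ = 2/3, ψ = 2/3 ↦ 0  <
φ = 2/3, ψ = 1 ↦ 1/3  <
φ = 1, ψ = 0 ↦ 0  <
φ = 1, ψ = 1/3 ↦ 0  <
φ = 1, ψ = 2/3 ↦ 0  <
φ = 1, ψ = 1 ↦ 0  <
So 1 of the 16 assignments meets the threshold.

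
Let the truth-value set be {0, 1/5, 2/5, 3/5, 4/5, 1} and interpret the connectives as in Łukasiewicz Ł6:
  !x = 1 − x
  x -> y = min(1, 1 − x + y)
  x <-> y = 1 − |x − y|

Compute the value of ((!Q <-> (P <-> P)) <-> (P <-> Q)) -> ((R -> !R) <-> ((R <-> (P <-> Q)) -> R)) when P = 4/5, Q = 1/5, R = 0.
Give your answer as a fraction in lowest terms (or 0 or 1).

!Q = !1/5 = 4/5
P <-> P = 4/5 <-> 4/5 = 1
!Q <-> (P <-> P) = 4/5 <-> 1 = 4/5
P <-> Q = 4/5 <-> 1/5 = 2/5
(!Q <-> (P <-> P)) <-> (P <-> Q) = 4/5 <-> 2/5 = 3/5
!R = !0 = 1
R -> !R = 0 -> 1 = 1
P <-> Q = 4/5 <-> 1/5 = 2/5
R <-> (P <-> Q) = 0 <-> 2/5 = 3/5
(R <-> (P <-> Q)) -> R = 3/5 -> 0 = 2/5
(R -> !R) <-> ((R <-> (P <-> Q)) -> R) = 1 <-> 2/5 = 2/5
((!Q <-> (P <-> P)) <-> (P <-> Q)) -> ((R -> !R) <-> ((R <-> (P <-> Q)) -> R)) = 3/5 -> 2/5 = 4/5

4/5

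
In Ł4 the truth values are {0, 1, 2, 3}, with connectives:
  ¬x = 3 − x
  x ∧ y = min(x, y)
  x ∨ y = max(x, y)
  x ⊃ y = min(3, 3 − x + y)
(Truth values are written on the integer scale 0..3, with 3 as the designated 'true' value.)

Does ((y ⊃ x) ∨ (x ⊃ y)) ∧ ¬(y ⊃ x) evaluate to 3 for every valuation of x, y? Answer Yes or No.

No

Counterexample: take x = 0, y = 0.
y ⊃ x = 0 ⊃ 0 = 3
x ⊃ y = 0 ⊃ 0 = 3
(y ⊃ x) ∨ (x ⊃ y) = 3 ∨ 3 = 3
y ⊃ x = 0 ⊃ 0 = 3
¬(y ⊃ x) = ¬3 = 0
((y ⊃ x) ∨ (x ⊃ y)) ∧ ¬(y ⊃ x) = 3 ∧ 0 = 0
This gives 0 ≠ 3.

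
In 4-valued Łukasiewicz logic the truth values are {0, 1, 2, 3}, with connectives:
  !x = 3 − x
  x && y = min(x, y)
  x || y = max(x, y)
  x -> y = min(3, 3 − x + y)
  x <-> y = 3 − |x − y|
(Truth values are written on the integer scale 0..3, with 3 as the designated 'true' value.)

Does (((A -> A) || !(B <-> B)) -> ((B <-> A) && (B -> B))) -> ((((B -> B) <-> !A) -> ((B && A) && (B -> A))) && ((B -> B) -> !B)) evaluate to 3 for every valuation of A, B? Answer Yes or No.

No

Counterexample: take A = 0, B = 0.
A -> A = 0 -> 0 = 3
B <-> B = 0 <-> 0 = 3
!(B <-> B) = !3 = 0
(A -> A) || !(B <-> B) = 3 || 0 = 3
B <-> A = 0 <-> 0 = 3
B -> B = 0 -> 0 = 3
(B <-> A) && (B -> B) = 3 && 3 = 3
((A -> A) || !(B <-> B)) -> ((B <-> A) && (B -> B)) = 3 -> 3 = 3
B -> B = 0 -> 0 = 3
!A = !0 = 3
(B -> B) <-> !A = 3 <-> 3 = 3
B && A = 0 && 0 = 0
B -> A = 0 -> 0 = 3
(B && A) && (B -> A) = 0 && 3 = 0
((B -> B) <-> !A) -> ((B && A) && (B -> A)) = 3 -> 0 = 0
B -> B = 0 -> 0 = 3
!B = !0 = 3
(B -> B) -> !B = 3 -> 3 = 3
(((B -> B) <-> !A) -> ((B && A) && (B -> A))) && ((B -> B) -> !B) = 0 && 3 = 0
(((A -> A) || !(B <-> B)) -> ((B <-> A) && (B -> B))) -> ((((B -> B) <-> !A) -> ((B && A) && (B -> A))) && ((B -> B) -> !B)) = 3 -> 0 = 0
This gives 0 ≠ 3.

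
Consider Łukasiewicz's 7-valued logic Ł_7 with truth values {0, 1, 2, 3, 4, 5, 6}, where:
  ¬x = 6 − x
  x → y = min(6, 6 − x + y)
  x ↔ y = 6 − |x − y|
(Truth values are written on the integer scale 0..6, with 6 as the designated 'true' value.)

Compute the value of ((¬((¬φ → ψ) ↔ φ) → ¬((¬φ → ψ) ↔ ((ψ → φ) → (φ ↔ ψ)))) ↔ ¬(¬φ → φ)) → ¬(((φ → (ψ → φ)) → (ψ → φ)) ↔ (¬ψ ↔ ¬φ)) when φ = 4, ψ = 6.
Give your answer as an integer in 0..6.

4

¬φ = ¬4 = 2
¬φ → ψ = 2 → 6 = 6
(¬φ → ψ) ↔ φ = 6 ↔ 4 = 4
¬((¬φ → ψ) ↔ φ) = ¬4 = 2
¬φ = ¬4 = 2
¬φ → ψ = 2 → 6 = 6
ψ → φ = 6 → 4 = 4
φ ↔ ψ = 4 ↔ 6 = 4
(ψ → φ) → (φ ↔ ψ) = 4 → 4 = 6
(¬φ → ψ) ↔ ((ψ → φ) → (φ ↔ ψ)) = 6 ↔ 6 = 6
¬((¬φ → ψ) ↔ ((ψ → φ) → (φ ↔ ψ))) = ¬6 = 0
¬((¬φ → ψ) ↔ φ) → ¬((¬φ → ψ) ↔ ((ψ → φ) → (φ ↔ ψ))) = 2 → 0 = 4
¬φ = ¬4 = 2
¬φ → φ = 2 → 4 = 6
¬(¬φ → φ) = ¬6 = 0
(¬((¬φ → ψ) ↔ φ) → ¬((¬φ → ψ) ↔ ((ψ → φ) → (φ ↔ ψ)))) ↔ ¬(¬φ → φ) = 4 ↔ 0 = 2
ψ → φ = 6 → 4 = 4
φ → (ψ → φ) = 4 → 4 = 6
ψ → φ = 6 → 4 = 4
(φ → (ψ → φ)) → (ψ → φ) = 6 → 4 = 4
¬ψ = ¬6 = 0
¬φ = ¬4 = 2
¬ψ ↔ ¬φ = 0 ↔ 2 = 4
((φ → (ψ → φ)) → (ψ → φ)) ↔ (¬ψ ↔ ¬φ) = 4 ↔ 4 = 6
¬(((φ → (ψ → φ)) → (ψ → φ)) ↔ (¬ψ ↔ ¬φ)) = ¬6 = 0
((¬((¬φ → ψ) ↔ φ) → ¬((¬φ → ψ) ↔ ((ψ → φ) → (φ ↔ ψ)))) ↔ ¬(¬φ → φ)) → ¬(((φ → (ψ → φ)) → (ψ → φ)) ↔ (¬ψ ↔ ¬φ)) = 2 → 0 = 4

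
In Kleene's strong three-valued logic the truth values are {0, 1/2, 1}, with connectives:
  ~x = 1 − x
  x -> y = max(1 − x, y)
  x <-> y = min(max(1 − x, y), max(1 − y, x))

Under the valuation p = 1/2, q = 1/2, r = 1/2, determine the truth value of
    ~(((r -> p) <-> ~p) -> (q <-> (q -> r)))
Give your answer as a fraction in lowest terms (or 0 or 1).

r -> p = 1/2 -> 1/2 = 1/2
~p = ~1/2 = 1/2
(r -> p) <-> ~p = 1/2 <-> 1/2 = 1/2
q -> r = 1/2 -> 1/2 = 1/2
q <-> (q -> r) = 1/2 <-> 1/2 = 1/2
((r -> p) <-> ~p) -> (q <-> (q -> r)) = 1/2 -> 1/2 = 1/2
~(((r -> p) <-> ~p) -> (q <-> (q -> r))) = ~1/2 = 1/2

1/2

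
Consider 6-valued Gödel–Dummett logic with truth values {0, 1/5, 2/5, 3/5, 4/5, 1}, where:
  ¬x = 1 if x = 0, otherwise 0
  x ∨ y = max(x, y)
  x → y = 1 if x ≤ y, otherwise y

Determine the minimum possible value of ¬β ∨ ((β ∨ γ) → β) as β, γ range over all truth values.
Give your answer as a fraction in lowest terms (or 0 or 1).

Take β = 1/5, γ = 2/5:
¬β = ¬1/5 = 0
β ∨ γ = 1/5 ∨ 2/5 = 2/5
(β ∨ γ) → β = 2/5 → 1/5 = 1/5
¬β ∨ ((β ∨ γ) → β) = 0 ∨ 1/5 = 1/5
No assignment yields a value below 1/5, so this is the minimum.

1/5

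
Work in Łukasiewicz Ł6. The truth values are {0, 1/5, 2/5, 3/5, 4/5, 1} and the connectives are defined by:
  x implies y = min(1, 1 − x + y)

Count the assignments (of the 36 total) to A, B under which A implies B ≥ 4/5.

value 1: 21 assignments (counts)
value 4/5: 5 assignments (counts)
value 3/5: 4 assignments
value 2/5: 3 assignments
value 1/5: 2 assignments
value 0: 1 assignment
So 26 of the 36 assignments meet the threshold.

26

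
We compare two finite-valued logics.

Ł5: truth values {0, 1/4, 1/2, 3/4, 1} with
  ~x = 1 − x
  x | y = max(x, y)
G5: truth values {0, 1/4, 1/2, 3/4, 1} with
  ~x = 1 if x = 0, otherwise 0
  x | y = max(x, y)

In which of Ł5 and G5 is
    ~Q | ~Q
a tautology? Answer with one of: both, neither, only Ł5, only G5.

In Ł5: at Q = 1/4 the value is 3/4 — not a tautology.
In G5: at Q = 1/4 the value is 0 — not a tautology.

neither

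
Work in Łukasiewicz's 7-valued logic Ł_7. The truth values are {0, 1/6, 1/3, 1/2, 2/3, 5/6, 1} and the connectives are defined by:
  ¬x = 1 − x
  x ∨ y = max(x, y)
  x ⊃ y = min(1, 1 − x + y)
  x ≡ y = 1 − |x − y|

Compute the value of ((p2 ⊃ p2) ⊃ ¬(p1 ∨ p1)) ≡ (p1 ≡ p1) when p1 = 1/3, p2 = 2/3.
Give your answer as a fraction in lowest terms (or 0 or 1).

2/3

p2 ⊃ p2 = 2/3 ⊃ 2/3 = 1
p1 ∨ p1 = 1/3 ∨ 1/3 = 1/3
¬(p1 ∨ p1) = ¬1/3 = 2/3
(p2 ⊃ p2) ⊃ ¬(p1 ∨ p1) = 1 ⊃ 2/3 = 2/3
p1 ≡ p1 = 1/3 ≡ 1/3 = 1
((p2 ⊃ p2) ⊃ ¬(p1 ∨ p1)) ≡ (p1 ≡ p1) = 2/3 ≡ 1 = 2/3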